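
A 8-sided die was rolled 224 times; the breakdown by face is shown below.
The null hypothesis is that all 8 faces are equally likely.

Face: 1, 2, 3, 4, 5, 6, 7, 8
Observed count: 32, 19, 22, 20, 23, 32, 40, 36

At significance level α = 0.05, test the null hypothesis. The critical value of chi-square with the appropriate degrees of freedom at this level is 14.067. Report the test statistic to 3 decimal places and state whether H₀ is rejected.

Expected count for each of the 8 categories: 224/8 = 28.
1: (32 − 28)²/28 = 16/28 = 0.5714
2: (19 − 28)²/28 = 81/28 = 2.8929
3: (22 − 28)²/28 = 36/28 = 1.2857
4: (20 − 28)²/28 = 64/28 = 2.2857
5: (23 − 28)²/28 = 25/28 = 0.8929
6: (32 − 28)²/28 = 16/28 = 0.5714
7: (40 − 28)²/28 = 144/28 = 5.1429
8: (36 − 28)²/28 = 64/28 = 2.2857
Sum = 15.929
df = 7. Since 15.929 > 14.067, we reject H₀.

15.929; reject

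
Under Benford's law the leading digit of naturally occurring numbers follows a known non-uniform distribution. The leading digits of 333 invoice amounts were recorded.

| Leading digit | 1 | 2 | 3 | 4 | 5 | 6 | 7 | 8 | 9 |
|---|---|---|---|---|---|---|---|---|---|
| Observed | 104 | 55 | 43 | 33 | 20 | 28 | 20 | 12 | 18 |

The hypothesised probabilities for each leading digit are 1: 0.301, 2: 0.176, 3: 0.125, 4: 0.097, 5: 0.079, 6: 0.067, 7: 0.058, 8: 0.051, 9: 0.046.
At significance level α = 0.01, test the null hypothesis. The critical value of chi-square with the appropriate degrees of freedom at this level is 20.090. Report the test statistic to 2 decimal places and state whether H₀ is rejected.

5.34; do not reject

Expected counts E_i = n·p_i: 333×0.301 = 100.233, 333×0.176 = 58.608, 333×0.125 = 41.625, 333×0.097 = 32.301, 333×0.079 = 26.307, 333×0.067 = 22.311, 333×0.058 = 19.314, 333×0.051 = 16.983, 333×0.046 = 15.318.
1: (104 − 100.233)²/100.233 = 14.190289/100.233 = 0.142
2: (55 − 58.608)²/58.608 = 13.017664/58.608 = 0.222
3: (43 − 41.625)²/41.625 = 1.890625/41.625 = 0.045
4: (33 − 32.301)²/32.301 = 0.488601/32.301 = 0.015
5: (20 − 26.307)²/26.307 = 39.778249/26.307 = 1.512
6: (28 − 22.311)²/22.311 = 32.364721/22.311 = 1.451
7: (20 − 19.314)²/19.314 = 0.470596/19.314 = 0.024
8: (12 − 16.983)²/16.983 = 24.830289/16.983 = 1.462
9: (18 − 15.318)²/15.318 = 7.193124/15.318 = 0.470
Sum = 5.34
df = 8. Since 5.34 < 20.090, we do not reject H₀.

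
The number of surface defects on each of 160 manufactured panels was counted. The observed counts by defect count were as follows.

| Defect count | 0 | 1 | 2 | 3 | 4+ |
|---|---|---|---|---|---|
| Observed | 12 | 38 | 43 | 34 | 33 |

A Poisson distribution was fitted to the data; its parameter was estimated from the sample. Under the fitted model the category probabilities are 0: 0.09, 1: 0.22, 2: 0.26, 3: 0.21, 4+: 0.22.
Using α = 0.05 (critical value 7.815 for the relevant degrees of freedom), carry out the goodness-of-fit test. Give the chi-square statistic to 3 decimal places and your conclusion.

0.812; do not reject

Expected counts E_i = n·p_i: 160×0.09 = 14.4, 160×0.22 = 35.2, 160×0.26 = 41.6, 160×0.21 = 33.6, 160×0.22 = 35.2.
cat         O        E   (O−E)²/E
0          12     14.4     0.4000
1          38     35.2     0.2227
2          43     41.6     0.0471
3          34     33.6     0.0048
4+         33     35.2     0.1375
Sum = 0.812
df = 3. Since 0.812 < 7.815, we do not reject H₀.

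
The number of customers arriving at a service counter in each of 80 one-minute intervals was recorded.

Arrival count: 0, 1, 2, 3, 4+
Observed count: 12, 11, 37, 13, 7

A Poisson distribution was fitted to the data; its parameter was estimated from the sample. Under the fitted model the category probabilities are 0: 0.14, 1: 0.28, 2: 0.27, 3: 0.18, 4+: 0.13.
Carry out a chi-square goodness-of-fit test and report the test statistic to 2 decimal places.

18.09

Expected counts E_i = n·p_i: 80×0.14 = 11.2, 80×0.28 = 22.4, 80×0.27 = 21.6, 80×0.18 = 14.4, 80×0.13 = 10.4.
0: (12 − 11.2)²/11.2 = 0.64/11.2 = 0.057
1: (11 − 22.4)²/22.4 = 129.96/22.4 = 5.802
2: (37 − 21.6)²/21.6 = 237.16/21.6 = 10.980
3: (13 − 14.4)²/14.4 = 1.96/14.4 = 0.136
4+: (7 − 10.4)²/10.4 = 11.56/10.4 = 1.112
Sum = 18.09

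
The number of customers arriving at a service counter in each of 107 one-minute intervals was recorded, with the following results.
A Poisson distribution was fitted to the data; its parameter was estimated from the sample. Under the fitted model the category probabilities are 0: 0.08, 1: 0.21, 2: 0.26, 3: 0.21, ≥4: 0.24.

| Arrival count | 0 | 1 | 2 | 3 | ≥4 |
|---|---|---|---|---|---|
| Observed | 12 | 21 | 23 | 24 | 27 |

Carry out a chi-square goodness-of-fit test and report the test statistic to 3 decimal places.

Expected counts E_i = n·p_i: 107×0.08 = 8.56, 107×0.21 = 22.47, 107×0.26 = 27.82, 107×0.21 = 22.47, 107×0.24 = 25.68.
cat         O        E   (O−E)²/E
0          12     8.56     1.3824
1          21    22.47     0.0962
2          23    27.82     0.8351
3          24    22.47     0.1042
≥4         27    25.68     0.0679
Sum = 2.486

2.486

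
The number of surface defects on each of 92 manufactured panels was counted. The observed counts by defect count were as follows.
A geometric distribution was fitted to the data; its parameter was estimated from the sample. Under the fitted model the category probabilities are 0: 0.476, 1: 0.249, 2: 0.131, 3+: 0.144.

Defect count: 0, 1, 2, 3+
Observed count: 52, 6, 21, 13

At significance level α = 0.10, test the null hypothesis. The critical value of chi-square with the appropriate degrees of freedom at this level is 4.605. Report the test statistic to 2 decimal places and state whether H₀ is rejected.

20.67; reject

Expected counts E_i = n·p_i: 92×0.476 = 43.792, 92×0.249 = 22.908, 92×0.131 = 12.052, 92×0.144 = 13.248.
χ² = (52−43.792)²/43.792 + (6−22.908)²/22.908 + (21−12.052)²/12.052 + (13−13.248)²/13.248
   = 1.538 + 12.480 + 6.643 + 0.005
Sum = 20.67
df = 2. Since 20.67 > 4.605, we reject H₀.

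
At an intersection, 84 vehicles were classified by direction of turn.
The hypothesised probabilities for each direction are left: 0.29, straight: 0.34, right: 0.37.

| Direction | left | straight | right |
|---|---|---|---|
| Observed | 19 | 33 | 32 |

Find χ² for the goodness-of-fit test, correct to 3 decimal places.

1.897

Expected counts E_i = n·p_i: 84×0.29 = 24.36, 84×0.34 = 28.56, 84×0.37 = 31.08.
cat           O        E   (O−E)²/E
left         19    24.36     1.1794
straight     33    28.56     0.6903
right        32    31.08     0.0272
Sum = 1.897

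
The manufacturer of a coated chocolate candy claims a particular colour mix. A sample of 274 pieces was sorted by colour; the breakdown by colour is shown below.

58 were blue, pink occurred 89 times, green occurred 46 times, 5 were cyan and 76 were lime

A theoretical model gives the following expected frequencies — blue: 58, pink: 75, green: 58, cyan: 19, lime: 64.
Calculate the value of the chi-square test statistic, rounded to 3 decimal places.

cat         O        E   (O−E)²/E
blue       58       58     0.0000
pink       89       75     2.6133
green      46       58     2.4828
cyan        5       19    10.3158
lime       76       64     2.2500
Sum = 17.662

17.662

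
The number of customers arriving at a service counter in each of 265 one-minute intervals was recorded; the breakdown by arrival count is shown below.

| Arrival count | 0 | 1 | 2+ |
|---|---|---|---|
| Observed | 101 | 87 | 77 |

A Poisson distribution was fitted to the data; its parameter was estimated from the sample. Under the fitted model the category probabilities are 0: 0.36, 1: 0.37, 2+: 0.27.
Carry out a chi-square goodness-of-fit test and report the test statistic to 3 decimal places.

1.989

Expected counts E_i = n·p_i: 265×0.36 = 95.4, 265×0.37 = 98.05, 265×0.27 = 71.55.
cat         O        E   (O−E)²/E
0         101     95.4     0.3287
1          87    98.05     1.2453
2+         77    71.55     0.4151
Sum = 1.989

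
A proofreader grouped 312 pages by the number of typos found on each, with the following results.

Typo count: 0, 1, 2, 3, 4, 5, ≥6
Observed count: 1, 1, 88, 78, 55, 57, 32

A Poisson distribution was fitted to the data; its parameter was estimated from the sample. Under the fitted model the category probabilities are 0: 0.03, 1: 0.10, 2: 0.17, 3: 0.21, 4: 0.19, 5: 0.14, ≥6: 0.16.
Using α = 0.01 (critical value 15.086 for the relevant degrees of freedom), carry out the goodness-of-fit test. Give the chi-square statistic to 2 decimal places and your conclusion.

Expected counts E_i = n·p_i: 312×0.03 = 9.36, 312×0.10 = 31.2, 312×0.17 = 53.04, 312×0.21 = 65.52, 312×0.19 = 59.28, 312×0.14 = 43.68, 312×0.16 = 49.92.
χ² = (1−9.36)²/9.36 + (1−31.2)²/31.2 + (88−53.04)²/53.04 + (78−65.52)²/65.52 + (55−59.28)²/59.28 + (57−43.68)²/43.68 + (32−49.92)²/49.92
   = 7.467 + 29.232 + 23.043 + 2.377 + 0.309 + 4.062 + 6.433
Sum = 72.92
df = 5. Since 72.92 > 15.086, we reject H₀.

72.92; reject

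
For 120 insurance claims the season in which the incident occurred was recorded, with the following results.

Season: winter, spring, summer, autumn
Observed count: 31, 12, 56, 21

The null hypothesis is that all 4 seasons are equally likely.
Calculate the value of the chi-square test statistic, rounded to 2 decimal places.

36.07

Expected count for each of the 4 categories: 120/4 = 30.
χ² = (31−30)²/30 + (12−30)²/30 + (56−30)²/30 + (21−30)²/30
   = 0.033 + 10.800 + 22.533 + 2.700
Sum = 36.07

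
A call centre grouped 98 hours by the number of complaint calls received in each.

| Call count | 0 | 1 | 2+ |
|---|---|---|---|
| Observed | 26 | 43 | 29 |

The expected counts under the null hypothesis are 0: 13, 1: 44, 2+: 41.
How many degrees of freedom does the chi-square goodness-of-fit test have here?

There are k = 3 categories and no parameters were estimated from the data, so df = 3 − 1 = 2.

2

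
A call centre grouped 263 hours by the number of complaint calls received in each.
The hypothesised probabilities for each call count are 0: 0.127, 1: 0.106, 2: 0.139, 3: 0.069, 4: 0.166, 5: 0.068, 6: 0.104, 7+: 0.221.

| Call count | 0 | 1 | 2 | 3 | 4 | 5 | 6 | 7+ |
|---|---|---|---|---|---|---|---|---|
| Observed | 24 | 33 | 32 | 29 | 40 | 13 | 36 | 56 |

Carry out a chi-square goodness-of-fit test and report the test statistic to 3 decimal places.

15.098

Expected counts E_i = n·p_i: 263×0.127 = 33.401, 263×0.106 = 27.878, 263×0.139 = 36.557, 263×0.069 = 18.147, 263×0.166 = 43.658, 263×0.068 = 17.884, 263×0.104 = 27.352, 263×0.221 = 58.123.
χ² = (24−33.401)²/33.401 + (33−27.878)²/27.878 + (32−36.557)²/36.557 + (29−18.147)²/18.147 + (40−43.658)²/43.658 + (13−17.884)²/17.884 + (36−27.352)²/27.352 + (56−58.123)²/58.123
   = 2.6460 + 0.9411 + 0.5681 + 6.4907 + 0.3065 + 1.3338 + 2.7343 + 0.0775
Sum = 15.098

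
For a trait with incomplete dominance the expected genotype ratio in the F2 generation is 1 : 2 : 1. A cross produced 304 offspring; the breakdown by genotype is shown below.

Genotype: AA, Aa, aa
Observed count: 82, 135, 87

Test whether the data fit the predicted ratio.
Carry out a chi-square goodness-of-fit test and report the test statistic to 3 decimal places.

3.967

Ratio total = 4. Expected counts: 304×1/4 = 76, 304×2/4 = 152, 304×1/4 = 76.
χ² = (82−76)²/76 + (135−152)²/152 + (87−76)²/76
   = 0.4737 + 1.9013 + 1.5921
Sum = 3.967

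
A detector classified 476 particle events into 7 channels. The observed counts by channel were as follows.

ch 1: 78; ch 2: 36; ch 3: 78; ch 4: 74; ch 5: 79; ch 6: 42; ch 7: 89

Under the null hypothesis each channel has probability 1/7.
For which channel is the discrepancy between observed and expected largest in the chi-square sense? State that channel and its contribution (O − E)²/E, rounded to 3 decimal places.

ch 2, 15.059

Under H₀ each category has probability 1/7, so each expected count is 476/7 = 68.
χ² = (78−68)²/68 + (36−68)²/68 + (78−68)²/68 + (74−68)²/68 + (79−68)²/68 + (42−68)²/68 + (89−68)²/68
   = 1.4706 + 15.0588 + 1.4706 + 0.5294 + 1.7794 + 9.9412 + 6.4853
The largest term is for ch 2: 15.059.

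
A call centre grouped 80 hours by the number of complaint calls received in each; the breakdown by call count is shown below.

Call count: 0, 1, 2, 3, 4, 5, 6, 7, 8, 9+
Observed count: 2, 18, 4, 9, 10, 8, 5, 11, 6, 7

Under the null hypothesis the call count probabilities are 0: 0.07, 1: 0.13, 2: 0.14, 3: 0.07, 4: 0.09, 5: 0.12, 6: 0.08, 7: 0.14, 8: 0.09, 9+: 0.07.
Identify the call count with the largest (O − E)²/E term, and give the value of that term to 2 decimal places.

1, 5.55

Expected counts E_i = n·p_i: 80×0.07 = 5.6, 80×0.13 = 10.4, 80×0.14 = 11.2, 80×0.07 = 5.6, 80×0.09 = 7.2, 80×0.12 = 9.6, 80×0.08 = 6.4, 80×0.14 = 11.2, 80×0.09 = 7.2, 80×0.07 = 5.6.
cat         O        E   (O−E)²/E
0           2      5.6      2.314
1          18     10.4      5.554
2           4     11.2      4.629
3           9      5.6      2.064
4          10      7.2      1.089
5           8      9.6      0.267
6           5      6.4      0.306
7          11     11.2      0.004
8           6      7.2      0.200
9+          7      5.6      0.350
The largest term is for 1: 5.55.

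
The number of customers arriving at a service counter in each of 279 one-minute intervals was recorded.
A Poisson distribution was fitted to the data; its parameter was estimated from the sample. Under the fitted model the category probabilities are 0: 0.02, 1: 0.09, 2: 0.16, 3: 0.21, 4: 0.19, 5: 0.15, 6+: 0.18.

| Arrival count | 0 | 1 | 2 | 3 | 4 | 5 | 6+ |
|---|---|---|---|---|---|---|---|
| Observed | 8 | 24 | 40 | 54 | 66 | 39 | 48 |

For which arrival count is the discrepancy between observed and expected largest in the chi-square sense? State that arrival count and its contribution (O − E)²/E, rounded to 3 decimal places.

Expected counts E_i = n·p_i: 279×0.02 = 5.58, 279×0.09 = 25.11, 279×0.16 = 44.64, 279×0.21 = 58.59, 279×0.19 = 53.01, 279×0.15 = 41.85, 279×0.18 = 50.22.
0: (8 − 5.58)²/5.58 = 5.8564/5.58 = 1.0495
1: (24 − 25.11)²/25.11 = 1.2321/25.11 = 0.0491
2: (40 − 44.64)²/44.64 = 21.5296/44.64 = 0.4823
3: (54 − 58.59)²/58.59 = 21.0681/58.59 = 0.3596
4: (66 − 53.01)²/53.01 = 168.7401/53.01 = 3.1832
5: (39 − 41.85)²/41.85 = 8.1225/41.85 = 0.1941
6+: (48 − 50.22)²/50.22 = 4.9284/50.22 = 0.0981
The largest term is for 4: 3.183.

4, 3.183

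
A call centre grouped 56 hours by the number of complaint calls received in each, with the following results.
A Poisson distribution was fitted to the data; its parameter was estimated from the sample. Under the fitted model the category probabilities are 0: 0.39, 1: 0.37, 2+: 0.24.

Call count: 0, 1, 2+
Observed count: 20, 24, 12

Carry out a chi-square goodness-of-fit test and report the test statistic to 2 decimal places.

Expected counts E_i = n·p_i: 56×0.39 = 21.84, 56×0.37 = 20.72, 56×0.24 = 13.44.
cat         O        E   (O−E)²/E
0          20    21.84      0.155
1          24    20.72      0.519
2+         12    13.44      0.154
Sum = 0.83

0.83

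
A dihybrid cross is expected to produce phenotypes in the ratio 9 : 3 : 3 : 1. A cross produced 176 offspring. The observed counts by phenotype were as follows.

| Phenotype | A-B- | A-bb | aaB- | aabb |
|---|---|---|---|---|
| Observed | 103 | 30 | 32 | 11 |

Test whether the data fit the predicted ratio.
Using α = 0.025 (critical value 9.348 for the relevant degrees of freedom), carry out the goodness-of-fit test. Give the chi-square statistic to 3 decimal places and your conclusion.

Ratio total = 16. Expected counts: 176×9/16 = 99, 176×3/16 = 33, 176×3/16 = 33, 176×1/16 = 11.
A-B-: (103 − 99)²/99 = 16/99 = 0.1616
A-bb: (30 − 33)²/33 = 9/33 = 0.2727
aaB-: (32 − 33)²/33 = 1/33 = 0.0303
aabb: (11 − 11)²/11 = 0/11 = 0.0000
Sum = 0.465
df = 3. Since 0.465 < 9.348, we do not reject H₀.

0.465; do not reject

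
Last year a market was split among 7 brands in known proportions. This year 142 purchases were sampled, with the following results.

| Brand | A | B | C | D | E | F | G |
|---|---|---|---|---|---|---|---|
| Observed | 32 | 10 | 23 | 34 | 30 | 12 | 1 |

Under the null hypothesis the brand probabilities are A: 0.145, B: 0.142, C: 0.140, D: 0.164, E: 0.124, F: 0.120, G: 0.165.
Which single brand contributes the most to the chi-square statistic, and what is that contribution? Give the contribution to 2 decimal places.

Expected counts E_i = n·p_i: 142×0.145 = 20.59, 142×0.142 = 20.164, 142×0.140 = 19.88, 142×0.164 = 23.288, 142×0.124 = 17.608, 142×0.120 = 17.04, 142×0.165 = 23.43.
cat         O        E   (O−E)²/E
A          32    20.59      6.323
B          10   20.164      5.123
C          23    19.88      0.490
D          34   23.288      4.927
E          30   17.608      8.721
F          12    17.04      1.491
G           1    23.43     21.473
The largest term is for G: 21.47.

G, 21.47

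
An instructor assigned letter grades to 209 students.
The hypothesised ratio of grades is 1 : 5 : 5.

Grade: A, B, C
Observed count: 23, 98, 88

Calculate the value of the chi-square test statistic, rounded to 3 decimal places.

1.453

Ratio total = 11. Expected counts: 209×1/11 = 19, 209×5/11 = 95, 209×5/11 = 95.
χ² = (23−19)²/19 + (98−95)²/95 + (88−95)²/95
   = 0.8421 + 0.0947 + 0.5158
Sum = 1.453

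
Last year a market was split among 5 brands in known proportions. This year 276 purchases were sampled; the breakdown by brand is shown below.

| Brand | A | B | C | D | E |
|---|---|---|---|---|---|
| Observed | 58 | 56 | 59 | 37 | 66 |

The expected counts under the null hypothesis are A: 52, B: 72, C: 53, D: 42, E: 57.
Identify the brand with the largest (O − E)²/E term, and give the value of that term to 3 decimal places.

B, 3.556

χ² = (58−52)²/52 + (56−72)²/72 + (59−53)²/53 + (37−42)²/42 + (66−57)²/57
   = 0.6923 + 3.5556 + 0.6792 + 0.5952 + 1.4211
The largest term is for B: 3.556.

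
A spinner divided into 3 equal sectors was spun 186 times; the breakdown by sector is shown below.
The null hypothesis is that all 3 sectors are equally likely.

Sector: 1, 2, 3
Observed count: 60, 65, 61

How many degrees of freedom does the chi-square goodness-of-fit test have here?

2

There are k = 3 categories and no parameters were estimated from the data, so df = 3 − 1 = 2.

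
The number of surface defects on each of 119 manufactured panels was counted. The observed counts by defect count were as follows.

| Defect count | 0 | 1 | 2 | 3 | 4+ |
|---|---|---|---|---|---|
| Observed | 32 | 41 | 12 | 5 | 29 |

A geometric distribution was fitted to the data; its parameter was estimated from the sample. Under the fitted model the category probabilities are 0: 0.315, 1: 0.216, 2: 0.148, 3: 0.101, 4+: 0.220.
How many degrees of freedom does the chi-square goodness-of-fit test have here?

There are k = 5 categories and 1 parameter estimated from the data, so df = 5 − 1 − 1 = 3.

3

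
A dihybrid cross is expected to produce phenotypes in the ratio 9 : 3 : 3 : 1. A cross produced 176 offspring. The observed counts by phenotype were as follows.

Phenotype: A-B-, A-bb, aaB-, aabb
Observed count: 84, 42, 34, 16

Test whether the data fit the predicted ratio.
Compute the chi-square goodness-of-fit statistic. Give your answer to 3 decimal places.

Ratio total = 16. Expected counts: 176×9/16 = 99, 176×3/16 = 33, 176×3/16 = 33, 176×1/16 = 11.
χ² = (84−99)²/99 + (42−33)²/33 + (34−33)²/33 + (16−11)²/11
   = 2.2727 + 2.4545 + 0.0303 + 2.2727
Sum = 7.030

7.030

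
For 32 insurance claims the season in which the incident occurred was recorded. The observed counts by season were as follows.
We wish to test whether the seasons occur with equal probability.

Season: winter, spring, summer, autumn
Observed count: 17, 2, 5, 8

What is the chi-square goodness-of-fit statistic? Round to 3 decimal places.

Under H₀ each category has probability 1/4, so each expected count is 32/4 = 8.
χ² = (17−8)²/8 + (2−8)²/8 + (5−8)²/8 + (8−8)²/8
   = 10.1250 + 4.5000 + 1.1250 + 0.0000
Sum = 15.750

15.750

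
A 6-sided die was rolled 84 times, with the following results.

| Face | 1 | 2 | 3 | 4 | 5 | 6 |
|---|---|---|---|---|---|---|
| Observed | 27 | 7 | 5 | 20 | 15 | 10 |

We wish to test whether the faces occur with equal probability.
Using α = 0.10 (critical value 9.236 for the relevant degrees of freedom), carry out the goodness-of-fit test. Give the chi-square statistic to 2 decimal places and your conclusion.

25.14; reject

Expected count for each of the 6 categories: 84/6 = 14.
χ² = (27−14)²/14 + (7−14)²/14 + (5−14)²/14 + (20−14)²/14 + (15−14)²/14 + (10−14)²/14
   = 12.071 + 3.500 + 5.786 + 2.571 + 0.071 + 1.143
Sum = 25.14
df = 5. Since 25.14 > 9.236, we reject H₀.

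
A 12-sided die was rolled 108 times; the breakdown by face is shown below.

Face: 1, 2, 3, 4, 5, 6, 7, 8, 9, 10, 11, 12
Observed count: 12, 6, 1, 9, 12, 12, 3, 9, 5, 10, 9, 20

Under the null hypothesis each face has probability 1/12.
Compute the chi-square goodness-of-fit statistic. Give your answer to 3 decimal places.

Under H₀ each category has probability 1/12, so each expected count is 108/12 = 9.
1: (12 − 9)²/9 = 9/9 = 1.0000
2: (6 − 9)²/9 = 9/9 = 1.0000
3: (1 − 9)²/9 = 64/9 = 7.1111
4: (9 − 9)²/9 = 0/9 = 0.0000
5: (12 − 9)²/9 = 9/9 = 1.0000
6: (12 − 9)²/9 = 9/9 = 1.0000
7: (3 − 9)²/9 = 36/9 = 4.0000
8: (9 − 9)²/9 = 0/9 = 0.0000
9: (5 − 9)²/9 = 16/9 = 1.7778
10: (10 − 9)²/9 = 1/9 = 0.1111
11: (9 − 9)²/9 = 0/9 = 0.0000
12: (20 − 9)²/9 = 121/9 = 13.4444
Sum = 30.444

30.444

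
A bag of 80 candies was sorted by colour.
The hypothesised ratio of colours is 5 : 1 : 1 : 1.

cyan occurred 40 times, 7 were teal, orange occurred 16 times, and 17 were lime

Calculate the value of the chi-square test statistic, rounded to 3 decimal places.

11.400

Ratio total = 8. Expected counts: 80×5/8 = 50, 80×1/8 = 10, 80×1/8 = 10, 80×1/8 = 10.
cyan: (40 − 50)²/50 = 100/50 = 2.0000
teal: (7 − 10)²/10 = 9/10 = 0.9000
orange: (16 − 10)²/10 = 36/10 = 3.6000
lime: (17 − 10)²/10 = 49/10 = 4.9000
Sum = 11.400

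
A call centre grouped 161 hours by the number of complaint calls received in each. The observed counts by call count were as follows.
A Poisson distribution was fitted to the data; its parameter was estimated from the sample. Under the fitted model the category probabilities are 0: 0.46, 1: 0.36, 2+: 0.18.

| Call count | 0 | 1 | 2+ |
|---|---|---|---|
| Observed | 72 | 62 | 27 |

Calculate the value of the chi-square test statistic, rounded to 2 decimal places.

0.47

Expected counts E_i = n·p_i: 161×0.46 = 74.06, 161×0.36 = 57.96, 161×0.18 = 28.98.
cat         O        E   (O−E)²/E
0          72    74.06      0.057
1          62    57.96      0.282
2+         27    28.98      0.135
Sum = 0.47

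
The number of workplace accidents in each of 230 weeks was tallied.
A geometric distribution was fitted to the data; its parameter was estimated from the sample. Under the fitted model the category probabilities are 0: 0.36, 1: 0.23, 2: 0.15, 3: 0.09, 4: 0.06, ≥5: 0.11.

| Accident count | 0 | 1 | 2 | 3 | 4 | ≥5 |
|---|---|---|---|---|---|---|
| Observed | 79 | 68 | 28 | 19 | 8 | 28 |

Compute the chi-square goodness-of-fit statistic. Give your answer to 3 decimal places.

Expected counts E_i = n·p_i: 230×0.36 = 82.8, 230×0.23 = 52.9, 230×0.15 = 34.5, 230×0.09 = 20.7, 230×0.06 = 13.8, 230×0.11 = 25.3.
cat         O        E   (O−E)²/E
0          79     82.8     0.1744
1          68     52.9     4.3102
2          28     34.5     1.2246
3          19     20.7     0.1396
4           8     13.8     2.4377
≥5         28     25.3     0.2881
Sum = 8.575

8.575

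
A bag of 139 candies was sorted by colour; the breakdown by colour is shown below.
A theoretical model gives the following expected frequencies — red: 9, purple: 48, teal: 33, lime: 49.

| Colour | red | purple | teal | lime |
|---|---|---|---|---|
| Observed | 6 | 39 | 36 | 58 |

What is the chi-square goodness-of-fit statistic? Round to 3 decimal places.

red: (6 − 9)²/9 = 9/9 = 1.0000
purple: (39 − 48)²/48 = 81/48 = 1.6875
teal: (36 − 33)²/33 = 9/33 = 0.2727
lime: (58 − 49)²/49 = 81/49 = 1.6531
Sum = 4.613

4.613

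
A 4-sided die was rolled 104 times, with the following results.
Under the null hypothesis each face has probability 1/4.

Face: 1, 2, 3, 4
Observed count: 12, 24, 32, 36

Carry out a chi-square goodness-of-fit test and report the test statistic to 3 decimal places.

12.923

Under H₀ each category has probability 1/4, so each expected count is 104/4 = 26.
cat         O        E   (O−E)²/E
1          12       26     7.5385
2          24       26     0.1538
3          32       26     1.3846
4          36       26     3.8462
Sum = 12.923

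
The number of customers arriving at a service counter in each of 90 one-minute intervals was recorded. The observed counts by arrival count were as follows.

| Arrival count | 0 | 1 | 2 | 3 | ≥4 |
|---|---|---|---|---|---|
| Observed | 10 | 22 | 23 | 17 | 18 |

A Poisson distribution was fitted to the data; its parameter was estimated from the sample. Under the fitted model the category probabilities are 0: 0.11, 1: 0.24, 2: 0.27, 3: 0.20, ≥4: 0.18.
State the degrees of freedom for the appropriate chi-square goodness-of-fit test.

3

There are k = 5 categories and 1 parameter estimated from the data, so df = 5 − 1 − 1 = 3.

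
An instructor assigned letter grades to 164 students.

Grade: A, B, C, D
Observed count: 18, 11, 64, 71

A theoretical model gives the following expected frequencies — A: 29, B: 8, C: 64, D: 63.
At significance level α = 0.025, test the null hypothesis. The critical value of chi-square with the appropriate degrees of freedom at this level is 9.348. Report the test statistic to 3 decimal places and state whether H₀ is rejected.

6.313; do not reject

cat         O        E   (O−E)²/E
A          18       29     4.1724
B          11        8     1.1250
C          64       64     0.0000
D          71       63     1.0159
Sum = 6.313
df = 3. Since 6.313 < 9.348, we do not reject H₀.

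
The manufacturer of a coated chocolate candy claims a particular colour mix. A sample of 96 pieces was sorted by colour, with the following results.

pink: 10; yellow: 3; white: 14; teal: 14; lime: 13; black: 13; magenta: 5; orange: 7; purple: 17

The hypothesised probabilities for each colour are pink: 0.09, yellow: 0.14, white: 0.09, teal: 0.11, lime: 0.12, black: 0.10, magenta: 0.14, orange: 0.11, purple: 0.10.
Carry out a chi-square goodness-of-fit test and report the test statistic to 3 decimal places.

26.368

Expected counts E_i = n·p_i: 96×0.09 = 8.64, 96×0.14 = 13.44, 96×0.09 = 8.64, 96×0.11 = 10.56, 96×0.12 = 11.52, 96×0.10 = 9.6, 96×0.14 = 13.44, 96×0.11 = 10.56, 96×0.10 = 9.6.
pink: (10 − 8.64)²/8.64 = 1.8496/8.64 = 0.2141
yellow: (3 − 13.44)²/13.44 = 108.9936/13.44 = 8.1096
white: (14 − 8.64)²/8.64 = 28.7296/8.64 = 3.3252
teal: (14 − 10.56)²/10.56 = 11.8336/10.56 = 1.1206
lime: (13 − 11.52)²/11.52 = 2.1904/11.52 = 0.1901
black: (13 − 9.6)²/9.6 = 11.56/9.6 = 1.2042
magenta: (5 − 13.44)²/13.44 = 71.2336/13.44 = 5.3001
orange: (7 − 10.56)²/10.56 = 12.6736/10.56 = 1.2002
purple: (17 − 9.6)²/9.6 = 54.76/9.6 = 5.7042
Sum = 26.368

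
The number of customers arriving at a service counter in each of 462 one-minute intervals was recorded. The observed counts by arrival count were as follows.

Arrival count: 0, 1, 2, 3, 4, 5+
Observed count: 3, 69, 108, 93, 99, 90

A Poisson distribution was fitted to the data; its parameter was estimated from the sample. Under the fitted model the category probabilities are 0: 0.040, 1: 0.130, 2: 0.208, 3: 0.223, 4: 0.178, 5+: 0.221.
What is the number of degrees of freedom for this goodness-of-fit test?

There are k = 6 categories and 1 parameter estimated from the data, so df = 6 − 1 − 1 = 4.

4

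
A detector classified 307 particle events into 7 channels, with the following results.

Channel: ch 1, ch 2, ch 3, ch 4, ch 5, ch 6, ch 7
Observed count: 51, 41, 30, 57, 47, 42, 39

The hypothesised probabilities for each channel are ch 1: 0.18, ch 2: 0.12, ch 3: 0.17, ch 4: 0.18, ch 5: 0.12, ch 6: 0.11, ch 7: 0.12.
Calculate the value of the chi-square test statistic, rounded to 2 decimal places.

15.22

Expected counts E_i = n·p_i: 307×0.18 = 55.26, 307×0.12 = 36.84, 307×0.17 = 52.19, 307×0.18 = 55.26, 307×0.12 = 36.84, 307×0.11 = 33.77, 307×0.12 = 36.84.
χ² = (51−55.26)²/55.26 + (41−36.84)²/36.84 + (30−52.19)²/52.19 + (57−55.26)²/55.26 + (47−36.84)²/36.84 + (42−33.77)²/33.77 + (39−36.84)²/36.84
   = 0.328 + 0.470 + 9.435 + 0.055 + 2.802 + 2.006 + 0.127
Sum = 15.22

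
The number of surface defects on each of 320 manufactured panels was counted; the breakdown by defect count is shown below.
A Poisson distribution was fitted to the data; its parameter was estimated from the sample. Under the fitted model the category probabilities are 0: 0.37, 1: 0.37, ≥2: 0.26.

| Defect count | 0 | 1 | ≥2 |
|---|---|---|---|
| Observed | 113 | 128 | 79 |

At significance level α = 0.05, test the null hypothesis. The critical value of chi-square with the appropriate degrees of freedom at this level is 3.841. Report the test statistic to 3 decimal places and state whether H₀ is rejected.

Expected counts E_i = n·p_i: 320×0.37 = 118.4, 320×0.37 = 118.4, 320×0.26 = 83.2.
0: (113 − 118.4)²/118.4 = 29.16/118.4 = 0.2463
1: (128 − 118.4)²/118.4 = 92.16/118.4 = 0.7784
≥2: (79 − 83.2)²/83.2 = 17.64/83.2 = 0.2120
Sum = 1.237
df = 1. Since 1.237 < 3.841, we do not reject H₀.

1.237; do not reject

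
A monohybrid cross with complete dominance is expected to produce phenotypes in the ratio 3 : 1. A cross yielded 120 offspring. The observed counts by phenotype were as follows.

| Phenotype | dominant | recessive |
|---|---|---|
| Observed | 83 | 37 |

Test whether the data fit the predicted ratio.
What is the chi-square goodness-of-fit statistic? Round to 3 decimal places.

2.178

Ratio total = 4. Expected counts: 120×3/4 = 90, 120×1/4 = 30.
cat            O        E   (O−E)²/E
dominant      83       90     0.5444
recessive     37       30     1.6333
Sum = 2.178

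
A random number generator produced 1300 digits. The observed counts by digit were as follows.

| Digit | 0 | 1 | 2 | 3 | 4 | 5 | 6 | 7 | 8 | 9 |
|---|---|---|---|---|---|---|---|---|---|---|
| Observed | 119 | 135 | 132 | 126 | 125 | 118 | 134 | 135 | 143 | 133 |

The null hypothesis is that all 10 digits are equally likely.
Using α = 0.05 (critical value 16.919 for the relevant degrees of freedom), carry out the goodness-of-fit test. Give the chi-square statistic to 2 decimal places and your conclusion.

Expected count for each of the 10 categories: 1300/10 = 130.
cat         O        E   (O−E)²/E
0         119      130      0.931
1         135      130      0.192
2         132      130      0.031
3         126      130      0.123
4         125      130      0.192
5         118      130      1.108
6         134      130      0.123
7         135      130      0.192
8         143      130      1.300
9         133      130      0.069
Sum = 4.26
df = 9. Since 4.26 < 16.919, we do not reject H₀.

4.26; do not reject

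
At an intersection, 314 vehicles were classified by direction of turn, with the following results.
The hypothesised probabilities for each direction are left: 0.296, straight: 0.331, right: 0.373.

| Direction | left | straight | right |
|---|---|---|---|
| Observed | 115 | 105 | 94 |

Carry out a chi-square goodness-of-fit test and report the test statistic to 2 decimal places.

Expected counts E_i = n·p_i: 314×0.296 = 92.944, 314×0.331 = 103.934, 314×0.373 = 117.122.
left: (115 − 92.944)²/92.944 = 486.467136/92.944 = 5.234
straight: (105 − 103.934)²/103.934 = 1.136356/103.934 = 0.011
right: (94 − 117.122)²/117.122 = 534.626884/117.122 = 4.565
Sum = 9.81

9.81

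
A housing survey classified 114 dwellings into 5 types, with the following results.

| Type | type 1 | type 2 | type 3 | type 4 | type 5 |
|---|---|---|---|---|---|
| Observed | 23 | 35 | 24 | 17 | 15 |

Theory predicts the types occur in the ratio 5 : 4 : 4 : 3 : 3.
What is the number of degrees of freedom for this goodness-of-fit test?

There are k = 5 categories and no parameters were estimated from the data, so df = 5 − 1 = 4.

4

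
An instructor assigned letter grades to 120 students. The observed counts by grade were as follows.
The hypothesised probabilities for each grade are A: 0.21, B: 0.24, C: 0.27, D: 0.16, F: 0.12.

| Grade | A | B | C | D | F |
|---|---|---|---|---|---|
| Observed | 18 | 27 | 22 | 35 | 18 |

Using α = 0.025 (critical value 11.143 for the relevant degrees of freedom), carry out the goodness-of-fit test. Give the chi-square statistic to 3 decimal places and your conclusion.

19.410; reject

Expected counts E_i = n·p_i: 120×0.21 = 25.2, 120×0.24 = 28.8, 120×0.27 = 32.4, 120×0.16 = 19.2, 120×0.12 = 14.4.
cat         O        E   (O−E)²/E
A          18     25.2     2.0571
B          27     28.8     0.1125
C          22     32.4     3.3383
D          35     19.2    13.0021
F          18     14.4     0.9000
Sum = 19.410
df = 4. Since 19.410 > 11.143, we reject H₀.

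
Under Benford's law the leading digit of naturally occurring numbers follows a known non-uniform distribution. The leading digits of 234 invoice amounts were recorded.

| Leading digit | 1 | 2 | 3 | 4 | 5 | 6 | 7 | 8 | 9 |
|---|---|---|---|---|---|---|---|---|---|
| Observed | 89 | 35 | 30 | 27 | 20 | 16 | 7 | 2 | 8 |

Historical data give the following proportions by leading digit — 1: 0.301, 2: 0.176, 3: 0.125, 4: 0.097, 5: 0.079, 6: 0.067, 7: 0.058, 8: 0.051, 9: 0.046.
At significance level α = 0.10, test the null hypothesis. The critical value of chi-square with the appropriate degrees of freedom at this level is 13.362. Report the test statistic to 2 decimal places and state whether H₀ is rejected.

18.95; reject

Expected counts E_i = n·p_i: 234×0.301 = 70.434, 234×0.176 = 41.184, 234×0.125 = 29.25, 234×0.097 = 22.698, 234×0.079 = 18.486, 234×0.067 = 15.678, 234×0.058 = 13.572, 234×0.051 = 11.934, 234×0.046 = 10.764.
1: (89 − 70.434)²/70.434 = 344.696356/70.434 = 4.894
2: (35 − 41.184)²/41.184 = 38.241856/41.184 = 0.929
3: (30 − 29.25)²/29.25 = 0.5625/29.25 = 0.019
4: (27 − 22.698)²/22.698 = 18.507204/22.698 = 0.815
5: (20 − 18.486)²/18.486 = 2.292196/18.486 = 0.124
6: (16 − 15.678)²/15.678 = 0.103684/15.678 = 0.007
7: (7 − 13.572)²/13.572 = 43.191184/13.572 = 3.182
8: (2 − 11.934)²/11.934 = 98.684356/11.934 = 8.269
9: (8 − 10.764)²/10.764 = 7.639696/10.764 = 0.710
Sum = 18.95
df = 8. Since 18.95 > 13.362, we reject H₀.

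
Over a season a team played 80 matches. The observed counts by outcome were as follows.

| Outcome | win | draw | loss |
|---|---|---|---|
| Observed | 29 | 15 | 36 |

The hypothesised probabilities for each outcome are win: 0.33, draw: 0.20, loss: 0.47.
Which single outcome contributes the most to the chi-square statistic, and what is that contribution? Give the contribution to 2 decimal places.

Expected counts E_i = n·p_i: 80×0.33 = 26.4, 80×0.20 = 16, 80×0.47 = 37.6.
win: (29 − 26.4)²/26.4 = 6.76/26.4 = 0.256
draw: (15 − 16)²/16 = 1/16 = 0.063
loss: (36 − 37.6)²/37.6 = 2.56/37.6 = 0.068
The largest term is for win: 0.26.

win, 0.26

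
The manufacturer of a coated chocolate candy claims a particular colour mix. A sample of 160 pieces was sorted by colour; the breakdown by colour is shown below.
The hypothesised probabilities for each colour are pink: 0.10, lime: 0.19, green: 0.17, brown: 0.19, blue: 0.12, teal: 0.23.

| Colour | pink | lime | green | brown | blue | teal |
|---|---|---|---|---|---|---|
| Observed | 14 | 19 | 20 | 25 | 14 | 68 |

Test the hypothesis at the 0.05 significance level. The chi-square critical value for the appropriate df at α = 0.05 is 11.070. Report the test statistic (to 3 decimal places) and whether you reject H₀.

35.251; reject

Expected counts E_i = n·p_i: 160×0.10 = 16, 160×0.19 = 30.4, 160×0.17 = 27.2, 160×0.19 = 30.4, 160×0.12 = 19.2, 160×0.23 = 36.8.
pink: (14 − 16)²/16 = 4/16 = 0.2500
lime: (19 − 30.4)²/30.4 = 129.96/30.4 = 4.2750
green: (20 − 27.2)²/27.2 = 51.84/27.2 = 1.9059
brown: (25 − 30.4)²/30.4 = 29.16/30.4 = 0.9592
blue: (14 − 19.2)²/19.2 = 27.04/19.2 = 1.4083
teal: (68 − 36.8)²/36.8 = 973.44/36.8 = 26.4522
Sum = 35.251
df = 5. Since 35.251 > 11.070, we reject H₀.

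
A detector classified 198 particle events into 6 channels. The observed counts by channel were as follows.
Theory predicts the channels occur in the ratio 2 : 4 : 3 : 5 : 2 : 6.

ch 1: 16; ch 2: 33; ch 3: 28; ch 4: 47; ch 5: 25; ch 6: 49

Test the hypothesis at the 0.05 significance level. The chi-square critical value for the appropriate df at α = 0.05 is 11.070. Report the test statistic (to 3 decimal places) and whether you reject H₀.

Ratio total = 22. Expected counts: 198×2/22 = 18, 198×4/22 = 36, 198×3/22 = 27, 198×5/22 = 45, 198×2/22 = 18, 198×6/22 = 54.
cat         O        E   (O−E)²/E
ch 1       16       18     0.2222
ch 2       33       36     0.2500
ch 3       28       27     0.0370
ch 4       47       45     0.0889
ch 5       25       18     2.7222
ch 6       49       54     0.4630
Sum = 3.783
df = 5. Since 3.783 < 11.070, we do not reject H₀.

3.783; do not reject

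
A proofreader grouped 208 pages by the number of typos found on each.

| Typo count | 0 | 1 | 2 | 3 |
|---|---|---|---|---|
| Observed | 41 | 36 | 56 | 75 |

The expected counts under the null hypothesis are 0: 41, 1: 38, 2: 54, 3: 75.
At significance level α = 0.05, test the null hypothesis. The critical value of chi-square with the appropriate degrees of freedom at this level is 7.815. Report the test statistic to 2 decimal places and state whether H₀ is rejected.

cat         O        E   (O−E)²/E
0          41       41      0.000
1          36       38      0.105
2          56       54      0.074
3          75       75      0.000
Sum = 0.18
df = 3. Since 0.18 < 7.815, we do not reject H₀.

0.18; do not reject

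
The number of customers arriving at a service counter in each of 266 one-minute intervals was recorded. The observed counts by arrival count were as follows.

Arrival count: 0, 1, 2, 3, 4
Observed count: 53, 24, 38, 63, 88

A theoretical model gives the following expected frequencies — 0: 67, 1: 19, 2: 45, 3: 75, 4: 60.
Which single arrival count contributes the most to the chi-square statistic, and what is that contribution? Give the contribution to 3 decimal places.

4, 13.067

χ² = (53−67)²/67 + (24−19)²/19 + (38−45)²/45 + (63−75)²/75 + (88−60)²/60
   = 2.9254 + 1.3158 + 1.0889 + 1.9200 + 13.0667
The largest term is for 4: 13.067.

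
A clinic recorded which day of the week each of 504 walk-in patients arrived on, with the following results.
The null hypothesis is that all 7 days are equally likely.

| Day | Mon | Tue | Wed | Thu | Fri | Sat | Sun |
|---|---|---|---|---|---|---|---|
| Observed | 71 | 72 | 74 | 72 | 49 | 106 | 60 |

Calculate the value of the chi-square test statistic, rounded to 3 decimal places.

Expected count for each of the 7 categories: 504/7 = 72.
cat         O        E   (O−E)²/E
Mon        71       72     0.0139
Tue        72       72     0.0000
Wed        74       72     0.0556
Thu        72       72     0.0000
Fri        49       72     7.3472
Sat       106       72    16.0556
Sun        60       72     2.0000
Sum = 25.472

25.472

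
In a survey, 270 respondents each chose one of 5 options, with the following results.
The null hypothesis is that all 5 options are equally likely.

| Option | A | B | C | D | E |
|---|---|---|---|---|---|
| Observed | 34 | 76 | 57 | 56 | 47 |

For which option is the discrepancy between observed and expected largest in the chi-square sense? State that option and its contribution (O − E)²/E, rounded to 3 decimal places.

B, 8.963

Expected count for each of the 5 categories: 270/5 = 54.
cat         O        E   (O−E)²/E
A          34       54     7.4074
B          76       54     8.9630
C          57       54     0.1667
D          56       54     0.0741
E          47       54     0.9074
The largest term is for B: 8.963.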